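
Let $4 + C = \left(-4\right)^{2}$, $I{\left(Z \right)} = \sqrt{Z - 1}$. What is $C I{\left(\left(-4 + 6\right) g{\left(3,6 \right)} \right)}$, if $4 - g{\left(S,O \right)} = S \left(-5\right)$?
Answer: $12 \sqrt{37} \approx 72.993$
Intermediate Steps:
$g{\left(S,O \right)} = 4 + 5 S$ ($g{\left(S,O \right)} = 4 - S \left(-5\right) = 4 - - 5 S = 4 + 5 S$)
$I{\left(Z \right)} = \sqrt{-1 + Z}$
$C = 12$ ($C = -4 + \left(-4\right)^{2} = -4 + 16 = 12$)
$C I{\left(\left(-4 + 6\right) g{\left(3,6 \right)} \right)} = 12 \sqrt{-1 + \left(-4 + 6\right) \left(4 + 5 \cdot 3\right)} = 12 \sqrt{-1 + 2 \left(4 + 15\right)} = 12 \sqrt{-1 + 2 \cdot 19} = 12 \sqrt{-1 + 38} = 12 \sqrt{37}$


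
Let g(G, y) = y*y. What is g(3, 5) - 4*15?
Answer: -35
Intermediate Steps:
g(G, y) = y²
g(3, 5) - 4*15 = 5² - 4*15 = 25 - 60 = -35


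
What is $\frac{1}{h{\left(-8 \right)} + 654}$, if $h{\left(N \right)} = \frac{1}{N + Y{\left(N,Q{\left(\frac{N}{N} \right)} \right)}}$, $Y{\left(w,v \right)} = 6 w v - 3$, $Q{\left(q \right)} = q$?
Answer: $\frac{59}{38585} \approx 0.0015291$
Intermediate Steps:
$Y{\left(w,v \right)} = -3 + 6 v w$ ($Y{\left(w,v \right)} = 6 v w - 3 = -3 + 6 v w$)
$h{\left(N \right)} = \frac{1}{-3 + 7 N}$ ($h{\left(N \right)} = \frac{1}{N + \left(-3 + 6 \frac{N}{N} N\right)} = \frac{1}{N + \left(-3 + 6 \cdot 1 N\right)} = \frac{1}{N + \left(-3 + 6 N\right)} = \frac{1}{-3 + 7 N}$)
$\frac{1}{h{\left(-8 \right)} + 654} = \frac{1}{\frac{1}{-3 + 7 \left(-8\right)} + 654} = \frac{1}{\frac{1}{-3 - 56} + 654} = \frac{1}{\frac{1}{-59} + 654} = \frac{1}{- \frac{1}{59} + 654} = \frac{1}{\frac{38585}{59}} = \frac{59}{38585}$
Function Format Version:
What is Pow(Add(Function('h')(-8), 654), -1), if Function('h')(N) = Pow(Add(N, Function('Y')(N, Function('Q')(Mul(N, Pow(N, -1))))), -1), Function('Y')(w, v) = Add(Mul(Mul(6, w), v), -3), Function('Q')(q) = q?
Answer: Rational(59, 38585) ≈ 0.0015291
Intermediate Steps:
Function('Y')(w, v) = Add(-3, Mul(6, v, w)) (Function('Y')(w, v) = Add(Mul(6, v, w), -3) = Add(-3, Mul(6, v, w)))
Function('h')(N) = Pow(Add(-3, Mul(7, N)), -1) (Function('h')(N) = Pow(Add(N, Add(-3, Mul(6, Mul(N, Pow(N, -1)), N))), -1) = Pow(Add(N, Add(-3, Mul(6, 1, N))), -1) = Pow(Add(N, Add(-3, Mul(6, N))), -1) = Pow(Add(-3, Mul(7, N)), -1))
Pow(Add(Function('h')(-8), 654), -1) = Pow(Add(Pow(Add(-3, Mul(7, -8)), -1), 654), -1) = Pow(Add(Pow(Add(-3, -56), -1), 654), -1) = Pow(Add(Pow(-59, -1), 654), -1) = Pow(Add(Rational(-1, 59), 654), -1) = Pow(Rational(38585, 59), -1) = Rational(59, 38585)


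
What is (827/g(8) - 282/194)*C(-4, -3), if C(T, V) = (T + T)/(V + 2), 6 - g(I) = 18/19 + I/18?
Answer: 27212682/19109 ≈ 1424.1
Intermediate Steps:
g(I) = 96/19 - I/18 (g(I) = 6 - (18/19 + I/18) = 6 + (-18/19 - I/18) = 96/19 - I/18)
C(T, V) = 2*T/(2 + V) (C(T, V) = (2*T)/(2 + V) = 2*T/(2 + V))
(827/g(8) - 282/194)*C(-4, -3) = (827/(96/19 - 1/18*8) - 282/194)*(2*(-4)/(2 - 3)) = (827/(96/19 - 4/9) - 282*1/194)*(2*(-4)/(-1)) = (827/(788/171) - 141/97)*(2*(-4)*(-1)) = (827*(171/788) - 141/97)*8 = (141417/788 - 141/97)*8 = (13606341/76436)*8 = 27212682/19109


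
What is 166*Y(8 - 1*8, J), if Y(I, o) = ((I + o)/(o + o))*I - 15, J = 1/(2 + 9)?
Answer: -2490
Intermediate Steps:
J = 1/11 ≈ 0.090909
Y(I, o) = -15 + I*(I + o)/(2*o) (Y(I, o) = ((I + o)/((2*o)))*I - 15 = ((I + o)*(1/(2*o)))*I - 15 = ((I + o)/(2*o))*I - 15 = I*(I + o)/(2*o) - 15 = -15 + I*(I + o)/(2*o))
166*Y(8 - 1*8, J) = 166*(((8 - 1*8)² + (-30 + (8 - 1*8))/11)/(2*(1/11))) = 166*((½)*11*((8 - 8)² + (-30 + (8 - 8))/11)) = 166*((½)*11*(0² + (-30 + 0)/11)) = 166*((½)*11*(0 + (1/11)*(-30))) = 166*((½)*11*(0 - 30/11)) = 166*((½)*11*(-30/11)) = 166*(-15) = -2490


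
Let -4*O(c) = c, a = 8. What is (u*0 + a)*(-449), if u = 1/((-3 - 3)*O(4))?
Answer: -3592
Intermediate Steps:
O(c) = -c/4
u = ⅙ (u = 1/((-3 - 3)*(-¼*4)) = 1/(-6*(-1)) = 1/6 = ⅙ ≈ 0.16667)
(u*0 + a)*(-449) = ((⅙)*0 + 8)*(-449) = (0 + 8)*(-449) = 8*(-449) = -3592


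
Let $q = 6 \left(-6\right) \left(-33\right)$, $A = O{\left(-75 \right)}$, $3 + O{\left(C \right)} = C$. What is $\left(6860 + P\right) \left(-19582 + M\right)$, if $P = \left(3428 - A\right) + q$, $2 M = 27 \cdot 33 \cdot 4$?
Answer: $-205661200$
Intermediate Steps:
$O{\left(C \right)} = -3 + C$
$A = -78$ ($A = -3 - 75 = -78$)
$M = 1782$ ($M = \frac{27 \cdot 33 \cdot 4}{2} = \frac{891 \cdot 4}{2} = \frac{1}{2} \cdot 3564 = 1782$)
$q = 1188$ ($q = \left(-36\right) \left(-33\right) = 1188$)
$P = 4694$ ($P = \left(3428 - -78\right) + 1188 = \left(3428 + 78\right) + 1188 = 3506 + 1188 = 4694$)
$\left(6860 + P\right) \left(-19582 + M\right) = \left(6860 + 4694\right) \left(-19582 + 1782\right) = 11554 \left(-17800\right) = -205661200$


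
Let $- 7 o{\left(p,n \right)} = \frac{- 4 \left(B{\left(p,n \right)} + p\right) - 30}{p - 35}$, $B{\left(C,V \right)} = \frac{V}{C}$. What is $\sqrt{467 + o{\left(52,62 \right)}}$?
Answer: $\frac{\sqrt{1122510935}}{1547} \approx 21.657$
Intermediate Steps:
$o{\left(p,n \right)} = - \frac{-30 - 4 p - \frac{4 n}{p}}{7 \left(-35 + p\right)}$ ($o{\left(p,n \right)} = - \frac{\left(- 4 \left(\frac{n}{p} + p\right) - 30\right) \frac{1}{p - 35}}{7} = - \frac{\left(- 4 \left(p + \frac{n}{p}\right) - 30\right) \frac{1}{-35 + p}}{7} = - \frac{\left(\left(- 4 p - \frac{4 n}{p}\right) - 30\right) \frac{1}{-35 + p}}{7} = - \frac{\left(-30 - 4 p - \frac{4 n}{p}\right) \frac{1}{-35 + p}}{7} = - \frac{\frac{1}{-35 + p} \left(-30 - 4 p - \frac{4 n}{p}\right)}{7} = - \frac{-30 - 4 p - \frac{4 n}{p}}{7 \left(-35 + p\right)}$)
$\sqrt{467 + o{\left(52,62 \right)}} = \sqrt{467 + \frac{2 \left(2 \cdot 62 + 52 \left(15 + 2 \cdot 52\right)\right)}{7 \cdot 52 \left(-35 + 52\right)}} = \sqrt{467 + \frac{2}{7} \cdot \frac{1}{52} \cdot \frac{1}{17} \left(124 + 52 \left(15 + 104\right)\right)} = \sqrt{467 + \frac{2}{7} \cdot \frac{1}{52} \cdot \frac{1}{17} \left(124 + 52 \cdot 119\right)} = \sqrt{467 + \frac{2}{7} \cdot \frac{1}{52} \cdot \frac{1}{17} \left(124 + 6188\right)} = \sqrt{467 + \frac{2}{7} \cdot \frac{1}{52} \cdot \frac{1}{17} \cdot 6312} = \sqrt{467 + \frac{3156}{1547}} = \sqrt{\frac{725605}{1547}} = \frac{\sqrt{1122510935}}{1547}$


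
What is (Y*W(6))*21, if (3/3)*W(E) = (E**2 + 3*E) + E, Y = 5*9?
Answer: 56700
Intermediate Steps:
Y = 45
W(E) = E**2 + 4*E (W(E) = (E**2 + 3*E) + E = E**2 + 4*E)
(Y*W(6))*21 = (45*(6*(4 + 6)))*21 = (45*(6*10))*21 = (45*60)*21 = 2700*21 = 56700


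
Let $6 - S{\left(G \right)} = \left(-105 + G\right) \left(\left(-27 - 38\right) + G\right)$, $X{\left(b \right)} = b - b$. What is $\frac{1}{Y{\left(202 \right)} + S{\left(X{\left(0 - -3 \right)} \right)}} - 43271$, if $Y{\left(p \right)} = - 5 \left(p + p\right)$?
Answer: $- \frac{382472370}{8839} \approx -43271.0$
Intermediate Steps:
$X{\left(b \right)} = 0$
$Y{\left(p \right)} = - 10 p$ ($Y{\left(p \right)} = - 5 \cdot 2 p = - 10 p$)
$S{\left(G \right)} = 6 - \left(-105 + G\right) \left(-65 + G\right)$ ($S{\left(G \right)} = 6 - \left(-105 + G\right) \left(\left(-27 - 38\right) + G\right) = 6 - \left(-105 + G\right) \left(-65 + G\right)$)
$\frac{1}{Y{\left(202 \right)} + S{\left(X{\left(0 - -3 \right)} \right)}} - 43271 = \frac{1}{\left(-10\right) 202 - 6819} - 43271 = \frac{1}{-2020 - 6819} - 43271 = \frac{1}{-8839} - 43271 = - \frac{1}{8839} - 43271 = - \frac{382472370}{8839}$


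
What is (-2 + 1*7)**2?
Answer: 25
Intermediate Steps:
(-2 + 1*7)**2 = (-2 + 7)**2 = 5**2 = 25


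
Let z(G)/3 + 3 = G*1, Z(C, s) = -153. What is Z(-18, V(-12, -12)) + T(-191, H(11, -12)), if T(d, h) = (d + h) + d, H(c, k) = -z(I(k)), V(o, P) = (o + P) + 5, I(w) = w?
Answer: -490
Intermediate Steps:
V(o, P) = 5 + P + o (V(o, P) = (P + o) + 5 = 5 + P + o)
z(G) = -9 + 3*G (z(G) = -9 + 3*(G*1) = -9 + 3*G)
H(c, k) = 9 - 3*k (H(c, k) = -(-9 + 3*k) = 9 - 3*k)
T(d, h) = h + 2*d
Z(-18, V(-12, -12)) + T(-191, H(11, -12)) = -153 + ((9 - 3*(-12)) + 2*(-191)) = -153 + ((9 + 36) - 382) = -153 + (45 - 382) = -153 - 337 = -490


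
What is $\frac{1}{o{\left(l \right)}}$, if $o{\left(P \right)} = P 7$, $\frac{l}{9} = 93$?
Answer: $\frac{1}{5859} \approx 0.00017068$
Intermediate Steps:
$l = 837$ ($l = 9 \cdot 93 = 837$)
$o{\left(P \right)} = 7 P$
$\frac{1}{o{\left(l \right)}} = \frac{1}{7 \cdot 837} = \frac{1}{5859}$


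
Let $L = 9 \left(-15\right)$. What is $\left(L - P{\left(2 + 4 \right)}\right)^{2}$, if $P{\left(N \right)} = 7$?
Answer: $20164$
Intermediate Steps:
$L = -135$
$\left(L - P{\left(2 + 4 \right)}\right)^{2} = \left(-135 - 7\right)^{2} = \left(-142\right)^{2} = 20164$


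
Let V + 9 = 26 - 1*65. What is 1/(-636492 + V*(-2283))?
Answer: -1/526908 ≈ -1.8979e-6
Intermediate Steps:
V = -48 (V = -9 + (26 - 1*65) = -9 + (26 - 65) = -9 - 39 = -48)
1/(-636492 + V*(-2283)) = 1/(-636492 - 48*(-2283)) = 1/(-636492 + 109584) = 1/(-526908) = -1/526908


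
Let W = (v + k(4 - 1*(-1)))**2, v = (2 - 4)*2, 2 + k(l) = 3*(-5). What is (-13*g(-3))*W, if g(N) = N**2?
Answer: -51597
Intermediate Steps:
k(l) = -17 (k(l) = -2 + 3*(-5) = -2 - 15 = -17)
v = -4 (v = -2*2 = -4)
W = 441 (W = (-4 - 17)**2 = (-21)**2 = 441)
(-13*g(-3))*W = -13*(-3)**2*441 = -13*9*441 = -117*441 = -51597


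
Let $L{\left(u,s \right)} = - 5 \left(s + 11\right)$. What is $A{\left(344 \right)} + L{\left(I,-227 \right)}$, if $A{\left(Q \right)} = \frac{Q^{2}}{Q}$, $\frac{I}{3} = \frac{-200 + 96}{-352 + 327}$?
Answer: $1424$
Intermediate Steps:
$I = \frac{312}{25}$ ($I = 3 \frac{-200 + 96}{-352 + 327} = 3 \left(- \frac{104}{-25}\right) = 3 \left(\left(-104\right) \left(- \frac{1}{25}\right)\right) = 3 \cdot \frac{104}{25} = \frac{312}{25} \approx 12.48$)
$L{\left(u,s \right)} = -55 - 5 s$ ($L{\left(u,s \right)} = - 5 \left(11 + s\right) = -55 - 5 s$)
$A{\left(Q \right)} = Q$
$A{\left(344 \right)} + L{\left(I,-227 \right)} = 344 - -1080 = 344 + \left(-55 + 1135\right) = 344 + 1080 = 1424$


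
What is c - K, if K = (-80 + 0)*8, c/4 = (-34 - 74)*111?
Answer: -47312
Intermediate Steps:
c = -47952 (c = 4*((-34 - 74)*111) = 4*(-108*111) = 4*(-11988) = -47952)
K = -640 (K = -80*8 = -640)
c - K = -47952 - 1*(-640) = -47952 + 640 = -47312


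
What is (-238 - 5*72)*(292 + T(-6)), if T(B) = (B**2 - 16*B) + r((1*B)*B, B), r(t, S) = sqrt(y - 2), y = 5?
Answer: -253552 - 598*sqrt(3) ≈ -2.5459e+5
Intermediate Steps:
r(t, S) = sqrt(3) (r(t, S) = sqrt(5 - 2) = sqrt(3))
T(B) = sqrt(3) + B**2 - 16*B (T(B) = (B**2 - 16*B) + sqrt(3) = sqrt(3) + B**2 - 16*B)
(-238 - 5*72)*(292 + T(-6)) = (-238 - 5*72)*(292 + (sqrt(3) + (-6)**2 - 16*(-6))) = (-238 - 360)*(292 + (sqrt(3) + 36 + 96)) = -598*(292 + (132 + sqrt(3))) = -598*(424 + sqrt(3)) = -253552 - 598*sqrt(3)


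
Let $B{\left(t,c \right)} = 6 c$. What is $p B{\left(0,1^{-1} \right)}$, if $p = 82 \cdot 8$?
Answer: $3936$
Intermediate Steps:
$p = 656$
$p B{\left(0,1^{-1} \right)} = 656 \cdot \frac{6}{1} = 656 \cdot 6 \cdot 1 = 656 \cdot 6 = 3936$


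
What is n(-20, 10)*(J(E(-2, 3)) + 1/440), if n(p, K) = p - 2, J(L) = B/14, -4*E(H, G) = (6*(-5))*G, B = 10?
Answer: -2207/140 ≈ -15.764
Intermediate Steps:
E(H, G) = 15*G/2 (E(H, G) = -6*(-5)*G/4 = -(-15)*G/2 = 15*G/2)
J(L) = 5/7 (J(L) = 10/14 = 10*(1/14) = 5/7)
n(p, K) = -2 + p
n(-20, 10)*(J(E(-2, 3)) + 1/440) = (-2 - 20)*(5/7 + 1/440) = -22*(5/7 + 1/440) = -22*2207/3080 = -2207/140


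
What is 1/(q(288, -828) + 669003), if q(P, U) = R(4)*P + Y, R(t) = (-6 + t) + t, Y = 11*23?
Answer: 1/669832 ≈ 1.4929e-6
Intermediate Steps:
Y = 253
R(t) = -6 + 2*t
q(P, U) = 253 + 2*P (q(P, U) = (-6 + 2*4)*P + 253 = (-6 + 8)*P + 253 = 2*P + 253 = 253 + 2*P)
1/(q(288, -828) + 669003) = 1/((253 + 2*288) + 669003) = 1/((253 + 576) + 669003) = 1/(829 + 669003) = 1/669832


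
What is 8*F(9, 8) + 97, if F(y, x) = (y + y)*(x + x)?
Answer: 2401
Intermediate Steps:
F(y, x) = 4*x*y (F(y, x) = (2*y)*(2*x) = 4*x*y)
8*F(9, 8) + 97 = 8*(4*8*9) + 97 = 8*288 + 97 = 2304 + 97 = 2401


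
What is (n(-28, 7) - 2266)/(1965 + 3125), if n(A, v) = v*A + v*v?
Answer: -2413/5090 ≈ -0.47407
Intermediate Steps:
n(A, v) = v**2 + A*v (n(A, v) = A*v + v**2 = v**2 + A*v)
(n(-28, 7) - 2266)/(1965 + 3125) = (7*(-28 + 7) - 2266)/(1965 + 3125) = (7*(-21) - 2266)/5090 = (-147 - 2266)*(1/5090) = -2413*1/5090 = -2413/5090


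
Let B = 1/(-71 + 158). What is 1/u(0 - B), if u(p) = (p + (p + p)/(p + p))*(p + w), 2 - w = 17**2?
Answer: -7569/2147420 ≈ -0.0035247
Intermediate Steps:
B = 1/87 ≈ 0.011494
w = -287 (w = 2 - 1*17**2 = 2 - 1*289 = 2 - 289 = -287)
u(p) = (1 + p)*(-287 + p) (u(p) = (p + (p + p)/(p + p))*(p - 287) = (p + (2*p)/((2*p)))*(-287 + p) = (p + (2*p)*(1/(2*p)))*(-287 + p) = (p + 1)*(-287 + p) = (1 + p)*(-287 + p))
1/u(0 - B) = 1/(-287 + (0 - 1*1/87)**2 - 286*(0 - 1*1/87)) = 1/(-287 + (0 - 1/87)**2 - 286*(0 - 1/87)) = 1/(-287 + (-1/87)**2 - 286*(-1/87)) = 1/(-287 + 1/7569 + 286/87) = 1/(-2147420/7569) = -7569/2147420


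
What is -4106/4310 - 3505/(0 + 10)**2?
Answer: -310343/8620 ≈ -36.003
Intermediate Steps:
-4106/4310 - 3505/(0 + 10)**2 = -4106*1/4310 - 3505/(10**2) = -2053/2155 - 3505/100 = -2053/2155 - 3505*1/100 = -2053/2155 - 701/20 = -310343/8620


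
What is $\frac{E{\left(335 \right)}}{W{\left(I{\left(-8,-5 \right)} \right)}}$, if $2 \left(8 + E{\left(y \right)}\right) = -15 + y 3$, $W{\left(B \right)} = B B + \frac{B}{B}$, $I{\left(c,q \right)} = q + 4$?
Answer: $\frac{487}{2} \approx 243.5$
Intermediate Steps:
$I{\left(c,q \right)} = 4 + q$
$W{\left(B \right)} = 1 + B^{2}$ ($W{\left(B \right)} = B^{2} + 1 = 1 + B^{2}$)
$E{\left(y \right)} = - \frac{31}{2} + \frac{3 y}{2}$ ($E{\left(y \right)} = -8 + \frac{-15 + y 3}{2} = -8 + \frac{-15 + 3 y}{2} = -8 + \left(- \frac{15}{2} + \frac{3 y}{2}\right) = - \frac{31}{2} + \frac{3 y}{2}$)
$\frac{E{\left(335 \right)}}{W{\left(I{\left(-8,-5 \right)} \right)}} = \frac{- \frac{31}{2} + \frac{3}{2} \cdot 335}{1 + \left(4 - 5\right)^{2}} = \frac{- \frac{31}{2} + \frac{1005}{2}}{1 + \left(-1\right)^{2}} = \frac{487}{1 + 1} = \frac{487}{2}$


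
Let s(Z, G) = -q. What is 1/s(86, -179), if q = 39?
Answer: -1/39 ≈ -0.025641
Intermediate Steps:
s(Z, G) = -39 (s(Z, G) = -1*39 = -39)
1/s(86, -179) = 1/(-39) = -1/39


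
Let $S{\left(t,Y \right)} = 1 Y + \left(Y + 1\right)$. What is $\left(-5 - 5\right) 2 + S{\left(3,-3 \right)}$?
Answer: $-25$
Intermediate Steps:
$S{\left(t,Y \right)} = 1 + 2 Y$ ($S{\left(t,Y \right)} = Y + \left(1 + Y\right) = 1 + 2 Y$)
$\left(-5 - 5\right) 2 + S{\left(3,-3 \right)} = \left(-5 - 5\right) 2 + \left(1 + 2 \left(-3\right)\right) = \left(-5 - 5\right) 2 + \left(1 - 6\right) = \left(-10\right) 2 - 5 = -20 - 5 = -25$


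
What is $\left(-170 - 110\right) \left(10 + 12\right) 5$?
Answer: $-30800$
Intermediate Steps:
$\left(-170 - 110\right) \left(10 + 12\right) 5 = \left(-170 - 110\right) 22 \cdot 5 = \left(-280\right) 110 = -30800$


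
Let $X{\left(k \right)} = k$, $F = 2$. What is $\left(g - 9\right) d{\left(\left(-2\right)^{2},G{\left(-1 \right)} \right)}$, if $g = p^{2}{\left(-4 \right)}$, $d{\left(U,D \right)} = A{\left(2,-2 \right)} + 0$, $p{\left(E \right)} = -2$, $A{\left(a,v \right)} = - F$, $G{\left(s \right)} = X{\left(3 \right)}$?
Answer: $10$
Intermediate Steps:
$G{\left(s \right)} = 3$
$A{\left(a,v \right)} = -2$ ($A{\left(a,v \right)} = \left(-1\right) 2 = -2$)
$d{\left(U,D \right)} = -2$ ($d{\left(U,D \right)} = -2 + 0 = -2$)
$g = 4$ ($g = \left(-2\right)^{2} = 4$)
$\left(g - 9\right) d{\left(\left(-2\right)^{2},G{\left(-1 \right)} \right)} = \left(4 - 9\right) \left(-2\right) = \left(-5\right) \left(-2\right) = 10$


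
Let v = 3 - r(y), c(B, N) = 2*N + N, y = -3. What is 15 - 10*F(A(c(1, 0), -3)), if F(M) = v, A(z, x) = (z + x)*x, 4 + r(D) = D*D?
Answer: 35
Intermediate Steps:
r(D) = -4 + D² (r(D) = -4 + D*D = -4 + D²)
c(B, N) = 3*N
A(z, x) = x*(x + z) (A(z, x) = (x + z)*x = x*(x + z))
v = -2 (v = 3 - (-4 + (-3)²) = 3 - (-4 + 9) = 3 - 1*5 = 3 - 5 = -2)
F(M) = -2
15 - 10*F(A(c(1, 0), -3)) = 15 - 10*(-2) = 15 + 20 = 35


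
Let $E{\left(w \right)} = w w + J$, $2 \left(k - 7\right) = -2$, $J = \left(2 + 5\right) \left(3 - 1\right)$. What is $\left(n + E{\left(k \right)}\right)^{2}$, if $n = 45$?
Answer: $9025$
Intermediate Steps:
$J = 14$ ($J = 7 \cdot 2 = 14$)
$k = 6$ ($k = 7 + \frac{1}{2} \left(-2\right) = 7 - 1 = 6$)
$E{\left(w \right)} = 14 + w^{2}$ ($E{\left(w \right)} = w w + 14 = w^{2} + 14 = 14 + w^{2}$)
$\left(n + E{\left(k \right)}\right)^{2} = \left(45 + \left(14 + 6^{2}\right)\right)^{2} = \left(45 + \left(14 + 36\right)\right)^{2} = \left(45 + 50\right)^{2} = 95^{2} = 9025$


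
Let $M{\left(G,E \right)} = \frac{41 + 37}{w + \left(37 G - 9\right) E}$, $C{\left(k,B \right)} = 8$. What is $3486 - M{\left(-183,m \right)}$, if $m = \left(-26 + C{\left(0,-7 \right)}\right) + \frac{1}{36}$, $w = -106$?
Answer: $\frac{1273215948}{365237} \approx 3486.0$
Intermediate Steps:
$m = - \frac{647}{36}$ ($m = \left(-26 + 8\right) + \frac{1}{36} = -18 + \frac{1}{36} = - \frac{647}{36} \approx -17.972$)
$M{\left(G,E \right)} = \frac{78}{-106 + E \left(-9 + 37 G\right)}$ ($M{\left(G,E \right)} = \frac{41 + 37}{-106 + \left(37 G - 9\right) E} = \frac{78}{-106 + \left(-9 + 37 G\right) E} = \frac{78}{-106 + E \left(-9 + 37 G\right)}$)
$3486 - M{\left(-183,m \right)} = 3486 - \frac{78}{-106 - - \frac{647}{4} + 37 \left(- \frac{647}{36}\right) \left(-183\right)} = 3486 - \frac{78}{-106 + \frac{647}{4} + \frac{1460279}{12}} = 3486 - \frac{78}{\frac{365237}{3}} = 3486 - 78 \cdot \frac{3}{365237} = 3486 - \frac{234}{365237} = \frac{1273215948}{365237}$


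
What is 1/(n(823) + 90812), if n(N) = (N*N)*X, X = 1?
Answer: 1/768141 ≈ 1.3018e-6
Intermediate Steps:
n(N) = N² (n(N) = (N*N)*1 = N²*1 = N²)
1/(n(823) + 90812) = 1/(823² + 90812) = 1/(677329 + 90812) = 1/768141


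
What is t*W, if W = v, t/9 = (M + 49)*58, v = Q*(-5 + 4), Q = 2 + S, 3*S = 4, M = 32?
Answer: -140940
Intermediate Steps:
S = 4/3 (S = (⅓)*4 = 4/3 ≈ 1.3333)
Q = 10/3 (Q = 2 + 4/3 = 10/3 ≈ 3.3333)
v = -10/3 (v = 10*(-5 + 4)/3 = (10/3)*(-1) = -10/3 ≈ -3.3333)
t = 42282 (t = 9*((32 + 49)*58) = 9*(81*58) = 9*4698 = 42282)
W = -10/3 ≈ -3.3333
t*W = 42282*(-10/3) = -140940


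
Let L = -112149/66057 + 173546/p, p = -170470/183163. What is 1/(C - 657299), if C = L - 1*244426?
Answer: -1876789465/2042312411102111 ≈ -9.1895e-7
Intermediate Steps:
p = -170470/183163 (p = -170470*1/183163 = -170470/183163 ≈ -0.93070)
L = -349964430774986/1876789465 (L = -112149/66057 + 173546/(-170470/183163) = -112149*1/66057 + 173546*(-183163/170470) = -37383/22019 - 15893602999/85235 = -349964430774986/1876789465 ≈ -1.8647e+5)
C = -808700572547076/1876789465 (C = -349964430774986/1876789465 - 1*244426 = -349964430774986/1876789465 - 244426 = -808700572547076/1876789465 ≈ -4.3090e+5)
1/(C - 657299) = 1/(-808700572547076/1876789465 - 657299) = 1/(-2042312411102111/1876789465) = -1876789465/2042312411102111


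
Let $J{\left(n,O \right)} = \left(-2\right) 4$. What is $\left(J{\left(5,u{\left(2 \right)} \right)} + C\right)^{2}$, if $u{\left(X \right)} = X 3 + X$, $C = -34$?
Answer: $1764$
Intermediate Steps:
$u{\left(X \right)} = 4 X$ ($u{\left(X \right)} = 3 X + X = 4 X$)
$J{\left(n,O \right)} = -8$
$\left(J{\left(5,u{\left(2 \right)} \right)} + C\right)^{2} = \left(-8 - 34\right)^{2} = \left(-42\right)^{2} = 1764$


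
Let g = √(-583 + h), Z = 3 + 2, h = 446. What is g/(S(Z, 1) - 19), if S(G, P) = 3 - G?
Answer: -I*√137/21 ≈ -0.55737*I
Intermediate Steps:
Z = 5
g = I*√137 (g = √(-583 + 446) = √(-137) = I*√137 ≈ 11.705*I)
g/(S(Z, 1) - 19) = (I*√137)/((3 - 1*5) - 19) = (I*√137)/((3 - 5) - 19) = (I*√137)/(-2 - 19) = (I*√137)/(-21) = (I*√137)*(-1/21) = -I*√137/21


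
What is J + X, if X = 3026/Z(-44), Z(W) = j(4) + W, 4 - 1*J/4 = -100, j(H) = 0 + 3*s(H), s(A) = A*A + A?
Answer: 4841/8 ≈ 605.13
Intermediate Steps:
s(A) = A + A² (s(A) = A² + A = A + A²)
j(H) = 3*H*(1 + H) (j(H) = 0 + 3*(H*(1 + H)) = 0 + 3*H*(1 + H) = 3*H*(1 + H))
J = 416 (J = 16 - 4*(-100) = 16 + 400 = 416)
Z(W) = 60 + W (Z(W) = 3*4*(1 + 4) + W = 3*4*5 + W = 60 + W)
X = 1513/8 (X = 3026/(60 - 44) = 3026/16 = 3026*(1/16) = 1513/8 ≈ 189.13)
J + X = 416 + 1513/8 = 4841/8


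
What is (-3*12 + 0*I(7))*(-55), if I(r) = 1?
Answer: 1980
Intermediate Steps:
(-3*12 + 0*I(7))*(-55) = (-3*12 + 0*1)*(-55) = (-36 + 0)*(-55) = -36*(-55) = 1980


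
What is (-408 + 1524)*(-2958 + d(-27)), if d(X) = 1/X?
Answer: -9903508/3 ≈ -3.3012e+6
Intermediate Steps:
(-408 + 1524)*(-2958 + d(-27)) = (-408 + 1524)*(-2958 + 1/(-27)) = 1116*(-2958 - 1/27) = 1116*(-79867/27) = -9903508/3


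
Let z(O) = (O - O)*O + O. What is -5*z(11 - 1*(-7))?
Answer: -90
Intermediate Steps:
z(O) = O (z(O) = 0*O + O = 0 + O = O)
-5*z(11 - 1*(-7)) = -5*(11 - 1*(-7)) = -5*(11 + 7) = -5*18 = -90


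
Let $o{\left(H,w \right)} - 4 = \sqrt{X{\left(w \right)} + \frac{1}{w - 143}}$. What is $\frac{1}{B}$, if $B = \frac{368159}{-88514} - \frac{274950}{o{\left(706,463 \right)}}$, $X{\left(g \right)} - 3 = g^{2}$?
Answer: $- \frac{74576759332720622}{27077874706653904264457} - \frac{17233268139921600 \sqrt{342995205}}{189545122946577329851199} \approx -0.0016866$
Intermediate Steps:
$X{\left(g \right)} = 3 + g^{2}$
$o{\left(H,w \right)} = 4 + \sqrt{3 + w^{2} + \frac{1}{-143 + w}}$ ($o{\left(H,w \right)} = 4 + \sqrt{\left(3 + w^{2}\right) + \frac{1}{w - 143}} = 4 + \sqrt{\left(3 + w^{2}\right) + \frac{1}{-143 + w}} = 4 + \sqrt{3 + w^{2} + \frac{1}{-143 + w}}$)
$B = - \frac{368159}{88514} - \frac{274950}{4 + \frac{\sqrt{342995205}}{40}}$ ($B = \frac{368159}{-88514} - \frac{274950}{4 + \sqrt{\frac{1 + \left(-143 + 463\right) \left(3 + 463^{2}\right)}{-143 + 463}}} = 368159 \left(- \frac{1}{88514}\right) - \frac{274950}{4 + \sqrt{\frac{1 + 320 \left(3 + 214369\right)}{320}}} = - \frac{368159}{88514} - \frac{274950}{4 + \sqrt{\frac{1 + 320 \cdot 214372}{320}}} = - \frac{368159}{88514} - \frac{274950}{4 + \sqrt{\frac{1 + 68599040}{320}}} = - \frac{368159}{88514} - \frac{274950}{4 + \sqrt{\frac{1}{320} \cdot 68599041}} = - \frac{368159}{88514} - \frac{274950}{4 + \sqrt{\frac{68599041}{320}}} = - \frac{368159}{88514} - \frac{274950}{4 + \frac{\sqrt{342995205}}{40}} \approx -592.91$)
$\frac{1}{B} = \frac{1}{\frac{5897793742561}{6071522323394} - \frac{2199600 \sqrt{342995205}}{68593921}}$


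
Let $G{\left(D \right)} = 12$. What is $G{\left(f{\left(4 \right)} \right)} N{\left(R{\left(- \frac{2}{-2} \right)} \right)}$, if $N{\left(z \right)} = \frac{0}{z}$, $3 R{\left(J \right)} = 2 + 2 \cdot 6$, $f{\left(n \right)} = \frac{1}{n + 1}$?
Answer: $0$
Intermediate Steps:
$f{\left(n \right)} = \frac{1}{1 + n}$
$R{\left(J \right)} = \frac{14}{3}$ ($R{\left(J \right)} = \frac{2 + 2 \cdot 6}{3} = \frac{2 + 12}{3} = \frac{1}{3} \cdot 14 = \frac{14}{3}$)
$N{\left(z \right)} = 0$
$G{\left(f{\left(4 \right)} \right)} N{\left(R{\left(- \frac{2}{-2} \right)} \right)} = 12 \cdot 0 = 0$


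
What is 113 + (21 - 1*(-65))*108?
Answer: 9401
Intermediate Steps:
113 + (21 - 1*(-65))*108 = 113 + (21 + 65)*108 = 113 + 86*108 = 113 + 9288 = 9401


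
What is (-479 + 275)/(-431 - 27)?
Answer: 102/229 ≈ 0.44542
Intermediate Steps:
(-479 + 275)/(-431 - 27) = -204/(-458) = -204*(-1/458) = 102/229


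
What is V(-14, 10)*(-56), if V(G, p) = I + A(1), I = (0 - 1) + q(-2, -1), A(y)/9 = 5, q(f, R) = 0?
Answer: -2464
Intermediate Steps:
A(y) = 45 (A(y) = 9*5 = 45)
I = -1 (I = (0 - 1) + 0 = -1 + 0 = -1)
V(G, p) = 44 (V(G, p) = -1 + 45 = 44)
V(-14, 10)*(-56) = 44*(-56) = -2464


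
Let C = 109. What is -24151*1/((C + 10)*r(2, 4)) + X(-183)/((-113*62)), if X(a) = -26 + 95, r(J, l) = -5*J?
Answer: 42279949/2084285 ≈ 20.285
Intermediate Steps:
X(a) = 69
-24151*1/((C + 10)*r(2, 4)) + X(-183)/((-113*62)) = -24151*(-1/(10*(109 + 10))) + 69/((-113*62)) = -24151/((-10*119)) + 69/(-7006) = -24151/(-1190) + 69*(-1/7006) = -24151*(-1/1190) - 69/7006 = 24151/1190 - 69/7006 = 42279949/2084285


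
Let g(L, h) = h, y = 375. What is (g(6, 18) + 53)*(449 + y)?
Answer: 58504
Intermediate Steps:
(g(6, 18) + 53)*(449 + y) = (18 + 53)*(449 + 375) = 71*824 = 58504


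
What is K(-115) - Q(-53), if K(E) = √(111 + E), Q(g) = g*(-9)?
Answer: -477 + 2*I ≈ -477.0 + 2.0*I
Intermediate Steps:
Q(g) = -9*g
K(-115) - Q(-53) = √(111 - 115) - (-9)*(-53) = √(-4) - 1*477 = 2*I - 477 = -477 + 2*I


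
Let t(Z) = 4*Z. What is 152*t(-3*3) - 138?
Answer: -5610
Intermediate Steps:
152*t(-3*3) - 138 = 152*(4*(-3*3)) - 138 = 152*(4*(-9)) - 138 = 152*(-36) - 138 = -5472 - 138 = -5610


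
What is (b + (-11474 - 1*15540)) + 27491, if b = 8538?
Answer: 9015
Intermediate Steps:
(b + (-11474 - 1*15540)) + 27491 = (8538 + (-11474 - 1*15540)) + 27491 = (8538 + (-11474 - 15540)) + 27491 = (8538 - 27014) + 27491 = -18476 + 27491 = 9015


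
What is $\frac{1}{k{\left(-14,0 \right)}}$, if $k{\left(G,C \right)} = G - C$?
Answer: $- \frac{1}{14} \approx -0.071429$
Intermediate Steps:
$\frac{1}{k{\left(-14,0 \right)}} = \frac{1}{-14 - 0} = \frac{1}{-14 + 0} = \frac{1}{-14} = - \frac{1}{14}$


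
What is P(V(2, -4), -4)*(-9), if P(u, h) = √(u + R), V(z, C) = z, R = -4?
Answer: -9*I*√2 ≈ -12.728*I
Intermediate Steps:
P(u, h) = √(-4 + u) (P(u, h) = √(u - 4) = √(-4 + u))
P(V(2, -4), -4)*(-9) = √(-4 + 2)*(-9) = √(-2)*(-9) = (I*√2)*(-9) = -9*I*√2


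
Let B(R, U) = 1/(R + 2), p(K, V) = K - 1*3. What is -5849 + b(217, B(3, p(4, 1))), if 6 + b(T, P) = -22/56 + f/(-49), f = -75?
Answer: -1147357/196 ≈ -5853.9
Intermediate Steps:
p(K, V) = -3 + K (p(K, V) = K - 3 = -3 + K)
B(R, U) = 1/(2 + R)
b(T, P) = -953/196 (b(T, P) = -6 + (-22/56 - 75/(-49)) = -6 + (-22*1/56 - 75*(-1/49)) = -6 + (-11/28 + 75/49) = -6 + 223/196 = -953/196)
-5849 + b(217, B(3, p(4, 1))) = -5849 - 953/196 = -1147357/196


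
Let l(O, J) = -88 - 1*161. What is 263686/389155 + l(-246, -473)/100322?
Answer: 26356607297/39040807910 ≈ 0.67510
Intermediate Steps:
l(O, J) = -249 (l(O, J) = -88 - 161 = -249)
263686/389155 + l(-246, -473)/100322 = 263686/389155 - 249/100322 = 26356607297/39040807910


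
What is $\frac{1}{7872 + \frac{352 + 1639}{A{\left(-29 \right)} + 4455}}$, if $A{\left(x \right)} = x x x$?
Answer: $\frac{19934}{156918457} \approx 0.00012703$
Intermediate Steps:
$A{\left(x \right)} = x^{3}$ ($A{\left(x \right)} = x^{2} x = x^{3}$)
$\frac{1}{7872 + \frac{352 + 1639}{A{\left(-29 \right)} + 4455}} = \frac{1}{7872 + \frac{352 + 1639}{\left(-29\right)^{3} + 4455}} = \frac{1}{7872 + \frac{1991}{-24389 + 4455}} = \frac{1}{7872 + \frac{1991}{-19934}} = \frac{1}{7872 + 1991 \left(- \frac{1}{19934}\right)} = \frac{1}{7872 - \frac{1991}{19934}} = \frac{1}{\frac{156918457}{19934}} = \frac{19934}{156918457}$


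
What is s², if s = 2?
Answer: 4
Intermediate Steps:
s² = 2² = 4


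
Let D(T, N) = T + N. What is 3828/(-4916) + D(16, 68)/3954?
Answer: -613457/809911 ≈ -0.75744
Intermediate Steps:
D(T, N) = N + T
3828/(-4916) + D(16, 68)/3954 = 3828/(-4916) + (68 + 16)/3954 = 3828*(-1/4916) + 84*(1/3954) = -957/1229 + 14/659 = -613457/809911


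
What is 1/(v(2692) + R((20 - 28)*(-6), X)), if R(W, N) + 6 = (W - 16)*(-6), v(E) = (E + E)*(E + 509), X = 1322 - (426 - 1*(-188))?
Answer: 1/17233986 ≈ 5.8025e-8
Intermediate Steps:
X = 708 (X = 1322 - (426 + 188) = 1322 - 1*614 = 1322 - 614 = 708)
v(E) = 2*E*(509 + E) (v(E) = (2*E)*(509 + E) = 2*E*(509 + E))
R(W, N) = 90 - 6*W (R(W, N) = -6 + (W - 16)*(-6) = -6 + (-16 + W)*(-6) = -6 + (96 - 6*W) = 90 - 6*W)
1/(v(2692) + R((20 - 28)*(-6), X)) = 1/(2*2692*(509 + 2692) + (90 - 6*(20 - 28)*(-6))) = 1/(2*2692*3201 + (90 - (-48)*(-6))) = 1/(17234184 + (90 - 6*48)) = 1/(17234184 + (90 - 288)) = 1/(17234184 - 198) = 1/17233986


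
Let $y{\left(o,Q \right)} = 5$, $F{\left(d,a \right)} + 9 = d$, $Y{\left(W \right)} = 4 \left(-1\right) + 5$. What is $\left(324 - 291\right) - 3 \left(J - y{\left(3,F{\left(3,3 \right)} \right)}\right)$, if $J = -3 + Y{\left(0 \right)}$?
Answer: $54$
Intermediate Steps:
$Y{\left(W \right)} = 1$ ($Y{\left(W \right)} = -4 + 5 = 1$)
$F{\left(d,a \right)} = -9 + d$
$J = -2$ ($J = -3 + 1 = -2$)
$\left(324 - 291\right) - 3 \left(J - y{\left(3,F{\left(3,3 \right)} \right)}\right) = \left(324 - 291\right) - 3 \left(-2 - 5\right) = 33 - 3 \left(-2 - 5\right) = 33 - -21 = 33 + 21 = 54$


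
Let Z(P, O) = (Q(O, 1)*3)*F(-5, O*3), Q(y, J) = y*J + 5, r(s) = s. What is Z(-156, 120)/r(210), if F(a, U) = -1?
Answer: -25/14 ≈ -1.7857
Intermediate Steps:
Q(y, J) = 5 + J*y (Q(y, J) = J*y + 5 = 5 + J*y)
Z(P, O) = -15 - 3*O (Z(P, O) = ((5 + 1*O)*3)*(-1) = ((5 + O)*3)*(-1) = (15 + 3*O)*(-1) = -15 - 3*O)
Z(-156, 120)/r(210) = (-15 - 3*120)/210 = (-15 - 360)*(1/210) = -375*1/210 = -25/14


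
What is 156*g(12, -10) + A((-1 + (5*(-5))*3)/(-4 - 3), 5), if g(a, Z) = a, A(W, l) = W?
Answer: 13180/7 ≈ 1882.9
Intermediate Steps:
156*g(12, -10) + A((-1 + (5*(-5))*3)/(-4 - 3), 5) = 156*12 + (-1 + (5*(-5))*3)/(-4 - 3) = 1872 + (-1 - 25*3)/(-7) = 1872 + (-1 - 75)*(-⅐) = 1872 - 76*(-⅐) = 1872 + 76/7 = 13180/7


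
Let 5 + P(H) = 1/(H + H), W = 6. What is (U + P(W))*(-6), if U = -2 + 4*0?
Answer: 83/2 ≈ 41.500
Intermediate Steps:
P(H) = -5 + 1/(2*H) (P(H) = -5 + 1/(H + H) = -5 + 1/(2*H))
U = -2 (U = -2 + 0 = -2)
(U + P(W))*(-6) = (-2 + (-5 + (½)/6))*(-6) = (-2 + (-5 + (½)*(⅙)))*(-6) = (-2 + (-5 + 1/12))*(-6) = (-2 - 59/12)*(-6) = -83/12*(-6) = 83/2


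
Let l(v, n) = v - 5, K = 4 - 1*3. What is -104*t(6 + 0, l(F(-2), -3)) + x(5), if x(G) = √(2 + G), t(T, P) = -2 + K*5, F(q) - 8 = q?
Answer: -312 + √7 ≈ -309.35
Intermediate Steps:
K = 1 (K = 4 - 3 = 1)
F(q) = 8 + q
l(v, n) = -5 + v
t(T, P) = 3 (t(T, P) = -2 + 1*5 = -2 + 5 = 3)
-104*t(6 + 0, l(F(-2), -3)) + x(5) = -104*3 + √(2 + 5) = -312 + √7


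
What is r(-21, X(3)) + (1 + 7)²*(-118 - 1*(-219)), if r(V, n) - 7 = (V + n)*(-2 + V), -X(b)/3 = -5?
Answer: 6609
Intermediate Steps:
X(b) = 15 (X(b) = -3*(-5) = 15)
r(V, n) = 7 + (-2 + V)*(V + n) (r(V, n) = 7 + (V + n)*(-2 + V) = 7 + (-2 + V)*(V + n))
r(-21, X(3)) + (1 + 7)²*(-118 - 1*(-219)) = (7 + (-21)² - 2*(-21) - 2*15 - 21*15) + (1 + 7)²*(-118 - 1*(-219)) = (7 + 441 + 42 - 30 - 315) + 8²*(-118 + 219) = 145 + 64*101 = 145 + 6464 = 6609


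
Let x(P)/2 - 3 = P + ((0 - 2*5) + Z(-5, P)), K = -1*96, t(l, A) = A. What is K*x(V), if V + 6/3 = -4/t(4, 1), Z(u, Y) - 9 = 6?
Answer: -384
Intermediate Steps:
Z(u, Y) = 15 (Z(u, Y) = 9 + 6 = 15)
K = -96
V = -6 (V = -2 - 4/1 = -2 - 4*1 = -2 - 4 = -6)
x(P) = 16 + 2*P (x(P) = 6 + 2*(P + ((0 - 2*5) + 15)) = 6 + 2*(P + ((0 - 10) + 15)) = 6 + 2*(P + (-10 + 15)) = 6 + 2*(P + 5) = 6 + 2*(5 + P) = 6 + (10 + 2*P) = 16 + 2*P)
K*x(V) = -96*(16 + 2*(-6)) = -96*(16 - 12) = -96*4 = -384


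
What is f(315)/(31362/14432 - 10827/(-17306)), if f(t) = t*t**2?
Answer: 650539445094000/58250503 ≈ 1.1168e+7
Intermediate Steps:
f(t) = t**3
f(315)/(31362/14432 - 10827/(-17306)) = 315**3/(31362/14432 - 10827/(-17306)) = 31255875/(31362*(1/14432) - 10827*(-1/17306)) = 31255875/(15681/7216 + 10827/17306) = 31255875/(174751509/62440048) = 31255875*(62440048/174751509) = 650539445094000/58250503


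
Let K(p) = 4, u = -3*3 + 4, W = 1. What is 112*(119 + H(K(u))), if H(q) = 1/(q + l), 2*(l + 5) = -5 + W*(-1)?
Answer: 13300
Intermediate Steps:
l = -8 (l = -5 + (-5 + 1*(-1))/2 = -5 + (-5 - 1)/2 = -5 + (½)*(-6) = -5 - 3 = -8)
u = -5 (u = -9 + 4 = -5)
H(q) = 1/(-8 + q) (H(q) = 1/(q - 8) = 1/(-8 + q))
112*(119 + H(K(u))) = 112*(119 + 1/(-8 + 4)) = 112*(119 + 1/(-4)) = 112*(119 - ¼) = 112*(475/4) = 13300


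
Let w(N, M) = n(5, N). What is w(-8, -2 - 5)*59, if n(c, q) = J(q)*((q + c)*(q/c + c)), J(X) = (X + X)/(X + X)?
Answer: -3009/5 ≈ -601.80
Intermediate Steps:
J(X) = 1 (J(X) = (2*X)/((2*X)) = (2*X)*(1/(2*X)) = 1)
n(c, q) = (c + q)*(c + q/c) (n(c, q) = 1*((q + c)*(q/c + c)) = 1*((c + q)*(c + q/c)) = (c + q)*(c + q/c))
w(N, M) = 25 + 6*N + N²/5 (w(N, M) = N + 5² + 5*N + N²/5 = N + 25 + 5*N + N²/5 = 25 + 6*N + N²/5)
w(-8, -2 - 5)*59 = (25 + 6*(-8) + (⅕)*(-8)²)*59 = (25 - 48 + (⅕)*64)*59 = (25 - 48 + 64/5)*59 = -51/5*59 = -3009/5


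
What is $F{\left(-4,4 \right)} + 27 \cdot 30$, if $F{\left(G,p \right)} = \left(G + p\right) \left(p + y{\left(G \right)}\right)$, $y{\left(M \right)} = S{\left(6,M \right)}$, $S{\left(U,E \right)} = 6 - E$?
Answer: $810$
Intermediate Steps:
$y{\left(M \right)} = 6 - M$
$F{\left(G,p \right)} = \left(G + p\right) \left(6 + p - G\right)$ ($F{\left(G,p \right)} = \left(G + p\right) \left(p - \left(-6 + G\right)\right) = \left(G + p\right) \left(6 + p - G\right)$)
$F{\left(-4,4 \right)} + 27 \cdot 30 = \left(4^{2} - \left(-4\right)^{2} + 6 \left(-4\right) + 6 \cdot 4\right) + 27 \cdot 30 = \left(16 - 16 - 24 + 24\right) + 810 = 0 + 810 = 810$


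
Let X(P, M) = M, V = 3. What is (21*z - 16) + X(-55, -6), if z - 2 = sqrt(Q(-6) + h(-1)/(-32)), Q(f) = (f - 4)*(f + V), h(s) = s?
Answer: 20 + 651*sqrt(2)/8 ≈ 135.08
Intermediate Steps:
Q(f) = (-4 + f)*(3 + f) (Q(f) = (f - 4)*(f + 3) = (-4 + f)*(3 + f))
z = 2 + 31*sqrt(2)/8 (z = 2 + sqrt((-12 + (-6)**2 - 1*(-6)) - 1/(-32)) = 2 + sqrt((-12 + 36 + 6) - 1*(-1/32)) = 2 + sqrt(30 + 1/32) = 2 + sqrt(961/32) = 2 + 31*sqrt(2)/8 ≈ 7.4801)
(21*z - 16) + X(-55, -6) = (21*(2 + 31*sqrt(2)/8) - 16) - 6 = ((42 + 651*sqrt(2)/8) - 16) - 6 = (26 + 651*sqrt(2)/8) - 6 = 20 + 651*sqrt(2)/8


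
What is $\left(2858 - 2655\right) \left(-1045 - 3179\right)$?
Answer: $-857472$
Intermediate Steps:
$\left(2858 - 2655\right) \left(-1045 - 3179\right) = 203 \left(-4224\right) = -857472$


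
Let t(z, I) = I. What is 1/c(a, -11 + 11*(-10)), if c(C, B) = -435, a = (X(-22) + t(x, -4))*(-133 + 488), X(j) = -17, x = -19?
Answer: -1/435 ≈ -0.0022989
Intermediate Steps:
a = -7455 (a = (-17 - 4)*(-133 + 488) = -21*355 = -7455)
1/c(a, -11 + 11*(-10)) = 1/(-435) = -1/435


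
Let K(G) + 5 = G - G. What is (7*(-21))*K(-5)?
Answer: 735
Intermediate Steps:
K(G) = -5 (K(G) = -5 + (G - G) = -5 + 0 = -5)
(7*(-21))*K(-5) = (7*(-21))*(-5) = -147*(-5) = 735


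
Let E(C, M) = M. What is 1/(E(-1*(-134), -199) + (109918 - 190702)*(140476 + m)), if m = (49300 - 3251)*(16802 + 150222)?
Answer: -1/621344372223367 ≈ -1.6094e-15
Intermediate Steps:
m = 7691288176 (m = 46049*167024 = 7691288176)
1/(E(-1*(-134), -199) + (109918 - 190702)*(140476 + m)) = 1/(-199 + (109918 - 190702)*(140476 + 7691288176)) = 1/(-199 - 80784*7691428652) = 1/(-199 - 621344372223168) = 1/(-621344372223367) = -1/621344372223367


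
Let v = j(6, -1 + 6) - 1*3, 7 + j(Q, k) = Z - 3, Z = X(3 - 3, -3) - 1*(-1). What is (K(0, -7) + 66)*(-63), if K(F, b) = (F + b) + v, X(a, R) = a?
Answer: -2961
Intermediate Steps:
Z = 1 (Z = (3 - 3) - 1*(-1) = 0 + 1 = 1)
j(Q, k) = -9 (j(Q, k) = -7 + (1 - 3) = -7 - 2 = -9)
v = -12 (v = -9 - 1*3 = -9 - 3 = -12)
K(F, b) = -12 + F + b (K(F, b) = (F + b) - 12 = -12 + F + b)
(K(0, -7) + 66)*(-63) = ((-12 + 0 - 7) + 66)*(-63) = (-19 + 66)*(-63) = 47*(-63) = -2961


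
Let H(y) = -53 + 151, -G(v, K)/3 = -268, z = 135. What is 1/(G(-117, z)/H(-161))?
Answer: 49/402 ≈ 0.12189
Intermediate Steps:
G(v, K) = 804 (G(v, K) = -3*(-268) = 804)
H(y) = 98
1/(G(-117, z)/H(-161)) = 1/(804/98) = 1/(804*(1/98)) = 1/(402/49) = 49/402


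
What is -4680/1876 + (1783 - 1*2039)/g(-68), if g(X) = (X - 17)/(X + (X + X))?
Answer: -1446618/2345 ≈ -616.89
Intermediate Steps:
g(X) = (-17 + X)/(3*X) (g(X) = (-17 + X)/(X + 2*X) = (-17 + X)/((3*X)) = (-17 + X)*(1/(3*X)) = (-17 + X)/(3*X))
-4680/1876 + (1783 - 1*2039)/g(-68) = -4680/1876 + (1783 - 1*2039)/(((⅓)*(-17 - 68)/(-68))) = -4680*1/1876 + (1783 - 2039)/(((⅓)*(-1/68)*(-85))) = -1170/469 - 256/5/12 = -1170/469 - 256*12/5 = -1170/469 - 3072/5 = -1446618/2345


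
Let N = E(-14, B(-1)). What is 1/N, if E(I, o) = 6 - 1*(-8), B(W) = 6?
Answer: 1/14 ≈ 0.071429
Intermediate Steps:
E(I, o) = 14 (E(I, o) = 6 + 8 = 14)
N = 14
1/N = 1/14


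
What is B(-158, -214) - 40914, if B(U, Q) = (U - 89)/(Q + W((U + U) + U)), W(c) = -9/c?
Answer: -1383222400/33809 ≈ -40913.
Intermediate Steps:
B(U, Q) = (-89 + U)/(Q - 3/U) (B(U, Q) = (U - 89)/(Q - 9/((U + U) + U)) = (-89 + U)/(Q - 9/(2*U + U)) = (-89 + U)/(Q - 9*1/(3*U)) = (-89 + U)/(Q - 3/U))
B(-158, -214) - 40914 = -158*(-89 - 158)/(-3 - 214*(-158)) - 40914 = -158*(-247)/(-3 + 33812) - 40914 = -158*(-247)/33809 - 40914 = -158*1/33809*(-247) - 40914 = 39026/33809 - 40914 = -1383222400/33809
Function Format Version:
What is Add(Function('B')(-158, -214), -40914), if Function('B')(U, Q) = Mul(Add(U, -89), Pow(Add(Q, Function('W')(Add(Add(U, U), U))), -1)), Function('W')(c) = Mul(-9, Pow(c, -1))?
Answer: Rational(-1383222400, 33809) ≈ -40913.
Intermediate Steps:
Function('B')(U, Q) = Mul(Pow(Add(Q, Mul(-3, Pow(U, -1))), -1), Add(-89, U)) (Function('B')(U, Q) = Mul(Add(U, -89), Pow(Add(Q, Mul(-9, Pow(Add(Add(U, U), U), -1))), -1)) = Mul(Add(-89, U), Pow(Add(Q, Mul(-9, Pow(Add(Mul(2, U), U), -1))), -1)) = Mul(Add(-89, U), Pow(Add(Q, Mul(-9, Pow(Mul(3, U), -1))), -1)) = Mul(Add(-89, U), Pow(Add(Q, Mul(-9, Mul(Rational(1, 3), Pow(U, -1)))), -1)) = Mul(Add(-89, U), Pow(Add(Q, Mul(-3, Pow(U, -1))), -1)) = Mul(Pow(Add(Q, Mul(-3, Pow(U, -1))), -1), Add(-89, U)))
Add(Function('B')(-158, -214), -40914) = Add(Mul(-158, Pow(Add(-3, Mul(-214, -158)), -1), Add(-89, -158)), -40914) = Add(Mul(-158, Pow(Add(-3, 33812), -1), -247), -40914) = Add(Mul(-158, Pow(33809, -1), -247), -40914) = Add(Mul(-158, Rational(1, 33809), -247), -40914) = Add(Rational(39026, 33809), -40914) = Rational(-1383222400, 33809)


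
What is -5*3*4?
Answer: -60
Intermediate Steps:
-5*3*4 = -15*4 = -60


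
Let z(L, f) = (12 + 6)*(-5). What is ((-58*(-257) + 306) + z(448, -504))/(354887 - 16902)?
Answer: 15122/337985 ≈ 0.044742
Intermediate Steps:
z(L, f) = -90 (z(L, f) = 18*(-5) = -90)
((-58*(-257) + 306) + z(448, -504))/(354887 - 16902) = ((-58*(-257) + 306) - 90)/(354887 - 16902) = ((14906 + 306) - 90)/337985 = (15212 - 90)*(1/337985) = 15122*(1/337985) = 15122/337985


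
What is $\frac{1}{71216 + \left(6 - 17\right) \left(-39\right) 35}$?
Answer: $\frac{1}{86231} \approx 1.1597 \cdot 10^{-5}$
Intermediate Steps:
$\frac{1}{71216 + \left(6 - 17\right) \left(-39\right) 35} = \frac{1}{71216 + \left(-11\right) \left(-39\right) 35} = \frac{1}{71216 + 429 \cdot 35} = \frac{1}{71216 + 15015} = \frac{1}{86231}$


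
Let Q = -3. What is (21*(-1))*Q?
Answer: 63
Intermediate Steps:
(21*(-1))*Q = (21*(-1))*(-3) = -21*(-3) = 63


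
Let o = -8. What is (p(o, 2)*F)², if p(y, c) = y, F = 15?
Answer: 14400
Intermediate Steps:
(p(o, 2)*F)² = (-8*15)² = (-120)² = 14400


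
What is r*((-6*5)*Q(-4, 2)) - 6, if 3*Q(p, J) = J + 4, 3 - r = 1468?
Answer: 87894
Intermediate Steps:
r = -1465 (r = 3 - 1*1468 = 3 - 1468 = -1465)
Q(p, J) = 4/3 + J/3 (Q(p, J) = (J + 4)/3 = (4 + J)/3 = 4/3 + J/3)
r*((-6*5)*Q(-4, 2)) - 6 = -1465*(-6*5)*(4/3 + (1/3)*2) - 6 = -(-43950)*(4/3 + 2/3) - 6 = -(-43950)*2 - 6 = -1465*(-60) - 6 = 87900 - 6 = 87894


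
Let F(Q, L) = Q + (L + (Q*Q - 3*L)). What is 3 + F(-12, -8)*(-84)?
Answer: -12429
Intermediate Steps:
F(Q, L) = Q + Q² - 2*L (F(Q, L) = Q + (L + (Q² - 3*L)) = Q + (Q² - 2*L) = Q + Q² - 2*L)
3 + F(-12, -8)*(-84) = 3 + (-12 + (-12)² - 2*(-8))*(-84) = 3 + (-12 + 144 + 16)*(-84) = 3 + 148*(-84) = 3 - 12432 = -12429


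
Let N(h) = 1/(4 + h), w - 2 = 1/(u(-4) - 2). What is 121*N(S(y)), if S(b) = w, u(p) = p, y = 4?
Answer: 726/35 ≈ 20.743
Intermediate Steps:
w = 11/6 (w = 2 + 1/(-4 - 2) = 2 + 1/(-6) = 2 - ⅙ = 11/6 ≈ 1.8333)
S(b) = 11/6
121*N(S(y)) = 121/(4 + 11/6) = 121/(35/6) = 121*(6/35) = 726/35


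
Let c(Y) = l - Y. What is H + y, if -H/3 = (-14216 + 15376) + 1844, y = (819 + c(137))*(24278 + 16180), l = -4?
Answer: 27421512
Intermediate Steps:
c(Y) = -4 - Y
y = 27430524 (y = (819 + (-4 - 1*137))*(24278 + 16180) = (819 + (-4 - 137))*40458 = (819 - 141)*40458 = 678*40458 = 27430524)
H = -9012 (H = -3*((-14216 + 15376) + 1844) = -3*(1160 + 1844) = -3*3004 = -9012)
H + y = -9012 + 27430524 = 27421512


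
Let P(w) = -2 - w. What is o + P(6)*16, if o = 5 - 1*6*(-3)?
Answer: -105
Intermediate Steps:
o = 23 (o = 5 - 6*(-3) = 5 + 18 = 23)
o + P(6)*16 = 23 + (-2 - 1*6)*16 = 23 + (-2 - 6)*16 = 23 - 8*16 = 23 - 128 = -105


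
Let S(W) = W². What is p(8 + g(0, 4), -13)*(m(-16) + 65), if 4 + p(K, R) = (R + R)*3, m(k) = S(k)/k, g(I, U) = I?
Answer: -4018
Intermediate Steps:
m(k) = k (m(k) = k²/k = k)
p(K, R) = -4 + 6*R (p(K, R) = -4 + (R + R)*3 = -4 + (2*R)*3 = -4 + 6*R)
p(8 + g(0, 4), -13)*(m(-16) + 65) = (-4 + 6*(-13))*(-16 + 65) = (-4 - 78)*49 = -82*49 = -4018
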